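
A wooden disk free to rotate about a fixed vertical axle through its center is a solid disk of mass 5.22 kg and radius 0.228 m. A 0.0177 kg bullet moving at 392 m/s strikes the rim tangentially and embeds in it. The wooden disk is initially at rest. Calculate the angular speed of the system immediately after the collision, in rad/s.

The axle reaction passes through the axle and exerts no torque about it; angular momentum about the axle is conserved through the impact.
I_p = ½(5.22)(0.228)² = 0.1357 kg·m². Taking the sense of the bullet's angular momentum as positive, L_{bullet} = m v R = (0.0177)(392)(0.228) = 1.582 kg·m²/s.
L_i = 0 + 1.582 = 1.582 kg·m²/s.
After sticking, I_f = I_p + m R² = 0.1357 + (0.0177)(0.228)² = 0.1366 kg·m².
ω_f = L_i / I_f = 1.582 / 0.1366 = 11.58 rad/s.

|ω_f| ≈ 11.6 rad/s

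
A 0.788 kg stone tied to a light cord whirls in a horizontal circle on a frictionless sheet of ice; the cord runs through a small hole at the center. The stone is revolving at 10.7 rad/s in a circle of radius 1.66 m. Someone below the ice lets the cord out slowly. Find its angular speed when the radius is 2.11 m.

ω₂ ≈ 6.62 rad/s

The constraining force is radial, so m r² ω about the center is conserved.
ω₂ = ω₁ (r₁/r₂)² = (10.7)(1.66/2.11)² = 6.623 rad/s.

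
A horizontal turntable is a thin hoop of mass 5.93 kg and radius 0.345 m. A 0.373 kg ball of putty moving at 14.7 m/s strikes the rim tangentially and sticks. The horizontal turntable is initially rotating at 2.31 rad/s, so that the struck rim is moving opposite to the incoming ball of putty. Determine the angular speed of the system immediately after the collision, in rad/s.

About the axle the impulsive forces during the collision are internal, so angular momentum about that axis is conserved.
I_p = (5.93)(0.345)² = 0.7058 kg·m². Taking the sense of the ball of putty's angular momentum as positive, L_{ball} = m v R = (0.373)(14.7)(0.345) = 1.892 kg·m²/s.
L_i = −I_p ω_p + m v R = −(0.7058)(2.31) + 1.892 = 0.2612 kg·m²/s.
After sticking, I_f = I_p + m R² = 0.7058 + (0.373)(0.345)² = 0.7502 kg·m².
ω_f = L_i / I_f = 0.2612 / 0.7502 = 0.3482 rad/s.

|ω_f| ≈ 0.348 rad/s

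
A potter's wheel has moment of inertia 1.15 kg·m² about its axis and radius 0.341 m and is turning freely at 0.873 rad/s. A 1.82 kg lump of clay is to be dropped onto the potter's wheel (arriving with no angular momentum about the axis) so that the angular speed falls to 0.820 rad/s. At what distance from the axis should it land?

r ≈ 0.202 m

The added mass arrives with no angular momentum about the axis, and any external torque about the axis is negligible, so the system's angular momentum is conserved.
I_p ω_i = (I_p + m r²) ω_f ⇒ m r² = I_p(ω_i/ω_f − 1) = 1.150(0.873/0.820 − 1) = 0.07433 kg·m².
r = √(0.07433/1.82) = 0.2021 m.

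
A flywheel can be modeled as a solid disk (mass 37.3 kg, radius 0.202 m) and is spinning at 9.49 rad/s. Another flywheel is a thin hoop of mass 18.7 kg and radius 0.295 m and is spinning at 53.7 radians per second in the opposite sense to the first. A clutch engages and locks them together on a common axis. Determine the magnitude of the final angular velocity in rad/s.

|ω_f| ≈ 33.6 rad/s

The coupling torques are internal; angular momentum about the shared axis is conserved.
Moments of inertia: I_A = ½(37.3)(0.202)² = 0.7610 kg·m²; I_B = (18.7)(0.295)² = 1.627 kg·m².
Taking A's sense as positive: L = (0.7610)(9.49) − (1.627)(53.7) = -80.17 kg·m²·rad/s.
Combined I = 0.7610 + 1.627 = 2.388 kg·m².
ω_f = L / I = -80.17 / 2.388 = -33.57 rad/s.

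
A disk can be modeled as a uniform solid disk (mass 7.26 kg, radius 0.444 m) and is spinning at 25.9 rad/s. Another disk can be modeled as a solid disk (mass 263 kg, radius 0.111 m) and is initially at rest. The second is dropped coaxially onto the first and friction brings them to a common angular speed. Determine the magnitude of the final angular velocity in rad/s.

|ω_f| ≈ 7.93 rad/s

No external torque acts about the common axis, so total angular momentum is conserved.
Moments of inertia: I_A = ½(7.26)(0.444)² = 0.7156 kg·m²; I_B = ½(263)(0.111)² = 1.620 kg·m².
Taking A's sense as positive: L = (0.7156)(25.9) = 18.53 kg·m²·rad/s.
Combined I = 0.7156 + 1.620 = 2.336 kg·m².
ω_f = L / I = 18.53 / 2.336 = 7.935 rad/s.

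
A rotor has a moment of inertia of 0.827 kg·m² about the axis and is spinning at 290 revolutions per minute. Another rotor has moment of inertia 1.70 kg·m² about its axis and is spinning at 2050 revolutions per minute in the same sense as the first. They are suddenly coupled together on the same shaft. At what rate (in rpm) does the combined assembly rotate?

|ω_f| ≈ 1470 rpm

No external torque acts about the common axis, so total angular momentum is conserved.
Taking A's sense as positive: L = (0.8270)(290) + (1.700)(2050) = 3725 kg·m²·rpm.
Combined I = 0.8270 + 1.700 = 2.527 kg·m².
ω_f = L / I = 3725 / 2.527 = 1474 rpm.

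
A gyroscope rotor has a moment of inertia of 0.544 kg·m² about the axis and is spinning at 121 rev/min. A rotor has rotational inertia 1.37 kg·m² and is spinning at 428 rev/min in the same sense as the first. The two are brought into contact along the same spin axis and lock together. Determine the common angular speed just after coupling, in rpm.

The coupling torques are internal; angular momentum about the shared axis is conserved.
Taking A's sense as positive: L = (0.5440)(121) + (1.370)(428) = 652.2 kg·m²·rpm.
Combined I = 0.5440 + 1.370 = 1.914 kg·m².
ω_f = L / I = 652.2 / 1.914 = 340.7 rpm.

|ω_f| ≈ 341 rpm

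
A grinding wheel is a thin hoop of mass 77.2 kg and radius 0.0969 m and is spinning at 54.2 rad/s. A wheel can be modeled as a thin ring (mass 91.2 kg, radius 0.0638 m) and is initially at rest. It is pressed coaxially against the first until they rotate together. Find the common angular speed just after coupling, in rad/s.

The coupling torques are internal; angular momentum about the shared axis is conserved.
Moments of inertia: I_A = (77.2)(0.0969)² = 0.7249 kg·m²; I_B = (91.2)(0.0638)² = 0.3712 kg·m².
Taking A's sense as positive: L = (0.7249)(54.2) = 39.29 kg·m²·rad/s.
Combined I = 0.7249 + 0.3712 = 1.096 kg·m².
ω_f = L / I = 39.29 / 1.096 = 35.84 rad/s.

|ω_f| ≈ 35.8 rad/s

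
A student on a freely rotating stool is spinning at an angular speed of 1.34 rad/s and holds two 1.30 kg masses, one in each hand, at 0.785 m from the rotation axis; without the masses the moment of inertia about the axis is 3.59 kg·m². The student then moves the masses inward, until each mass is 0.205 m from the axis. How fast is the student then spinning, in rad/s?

ω₂ ≈ 1.88 rad/s

Angular momentum about the spin axis is conserved since the torque about it is zero.
I₁ = 3.59 + 2(1.30)(0.785)² = 5.192 kg·m²; I₂ = 3.59 + 2(1.30)(0.205)² = 3.699 kg·m².
ω₂ = I₁ω₁ / I₂ = (5.192)(1.34 rad/s) / (3.699) = 1.881 rad/s.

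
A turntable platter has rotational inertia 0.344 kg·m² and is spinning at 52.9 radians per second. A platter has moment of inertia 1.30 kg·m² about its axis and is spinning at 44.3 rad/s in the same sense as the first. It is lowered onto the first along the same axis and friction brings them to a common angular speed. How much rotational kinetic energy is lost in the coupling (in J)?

No external torque acts about the common axis, so total angular momentum is conserved.
Taking A's sense as positive: L = (0.3440)(52.9) + (1.300)(44.3) = 75.79 kg·m²·rad/s.
Combined I = 0.3440 + 1.300 = 1.644 kg·m².
ω_f = L / I = 75.79 / 1.644 = 46.10 rad/s.
KE_i = ½ΣIω² = 1757 J; KE_f = ½(1.644)(46.10)² = 1747 J.

ΔKE lost ≈ 10.1 J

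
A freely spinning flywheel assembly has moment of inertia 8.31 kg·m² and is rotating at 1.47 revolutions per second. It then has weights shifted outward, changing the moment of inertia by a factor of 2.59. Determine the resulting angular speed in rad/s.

Angular momentum about the spin axis is conserved since the torque about it is zero.
I₂ = 2.59 × 8.31 = 21.52 kg·m².
ω₂ = I₁ω₁ / I₂ = (8.310)(1.47 rev/s) / (21.52) = 0.5676 rev/s = 3.566 rad/s.

ω₂ ≈ 3.57 rad/s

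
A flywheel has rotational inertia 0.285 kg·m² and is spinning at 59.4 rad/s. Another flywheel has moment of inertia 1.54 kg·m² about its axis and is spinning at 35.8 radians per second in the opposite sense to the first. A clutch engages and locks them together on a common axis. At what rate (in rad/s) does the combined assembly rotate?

|ω_f| ≈ 20.9 rad/s

No external torque acts about the common axis, so total angular momentum is conserved.
Taking A's sense as positive: L = (0.2850)(59.4) − (1.540)(35.8) = -38.20 kg·m²·rad/s.
Combined I = 0.2850 + 1.540 = 1.825 kg·m².
ω_f = L / I = -38.20 / 1.825 = -20.93 rad/s.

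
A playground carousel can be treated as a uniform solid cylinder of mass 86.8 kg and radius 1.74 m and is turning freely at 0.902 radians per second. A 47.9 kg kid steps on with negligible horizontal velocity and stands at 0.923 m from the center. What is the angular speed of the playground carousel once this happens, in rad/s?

ω_f ≈ 0.688 rad/s

No external torque acts about the center; L_before = L_after.
I_p = ½(86.8)(1.74)² = 131.4 kg·m².
Added inertia Σmr² = (47.9)(0.923)² = 40.81 kg·m²; I_f = 131.4 + 40.81 = 172.2 kg·m².
ω_f = I_p ω_i / I_f = (131.4)(0.902) / 172.2 = 0.6883 rad/s.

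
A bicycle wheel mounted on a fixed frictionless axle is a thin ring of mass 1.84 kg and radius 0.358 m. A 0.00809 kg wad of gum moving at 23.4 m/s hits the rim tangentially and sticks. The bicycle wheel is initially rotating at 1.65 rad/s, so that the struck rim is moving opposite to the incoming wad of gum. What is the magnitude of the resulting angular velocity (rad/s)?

|ω_f| ≈ 1.36 rad/s

About the axle the impulsive forces during the collision are internal, so angular momentum about that axis is conserved.
I_p = (1.84)(0.358)² = 0.2358 kg·m². Taking the sense of the wad of gum's angular momentum as positive, L_{wad} = m v R = (0.00809)(23.4)(0.358) = 0.06777 kg·m²/s.
L_i = −I_p ω_p + m v R = −(0.2358)(1.65) + 0.06777 = -0.3213 kg·m²/s.
After sticking, I_f = I_p + m R² = 0.2358 + (0.00809)(0.358)² = 0.2369 kg·m².
ω_f = L_i / I_f = -0.3213 / 0.2369 = -1.357 rad/s.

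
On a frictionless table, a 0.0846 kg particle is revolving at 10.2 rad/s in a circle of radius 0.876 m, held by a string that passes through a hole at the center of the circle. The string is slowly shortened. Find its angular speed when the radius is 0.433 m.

ω₂ ≈ 41.7 rad/s

No torque about the axis ⇒ m r₁² ω₁ = m r₂² ω₂.
ω₂ = ω₁ (r₁/r₂)² = (10.2)(0.876/0.433)² = 41.75 rad/s.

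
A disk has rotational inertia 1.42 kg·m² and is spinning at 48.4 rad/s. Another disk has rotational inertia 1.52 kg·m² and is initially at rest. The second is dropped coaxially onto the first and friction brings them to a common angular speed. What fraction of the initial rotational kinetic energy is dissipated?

fraction ≈ 0.517

No external torque acts about the common axis, so total angular momentum is conserved.
Taking A's sense as positive: L = (1.420)(48.4) = 68.73 kg·m²·rad/s.
Combined I = 1.420 + 1.520 = 2.940 kg·m².
ω_f = L / I = 68.73 / 2.940 = 23.38 rad/s.
KE_i = ½ΣIω² = 1663 J; KE_f = ½(2.940)(23.38)² = 803.3 J.
Fraction dissipated = (KE_i − KE_f)/KE_i = 0.5170.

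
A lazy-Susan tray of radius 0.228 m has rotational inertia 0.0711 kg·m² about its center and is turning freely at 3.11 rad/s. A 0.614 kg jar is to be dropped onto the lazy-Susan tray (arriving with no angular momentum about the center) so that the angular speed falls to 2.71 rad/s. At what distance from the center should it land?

r ≈ 0.131 m

The added mass arrives with no angular momentum about the center, and any external torque about the center is negligible, so the system's angular momentum is conserved.
I_p ω_i = (I_p + m r²) ω_f ⇒ m r² = I_p(ω_i/ω_f − 1) = 0.07110(3.11/2.71 − 1) = 0.01049 kg·m².
r = √(0.01049/0.614) = 0.1307 m.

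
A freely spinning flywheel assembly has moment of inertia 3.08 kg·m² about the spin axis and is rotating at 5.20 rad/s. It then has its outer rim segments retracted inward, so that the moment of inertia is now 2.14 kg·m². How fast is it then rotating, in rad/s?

Angular momentum about the spin axis is conserved since the torque about it is zero.
ω₂ = I₁ω₁ / I₂ = (3.080)(5.20 rad/s) / (2.140) = 7.484 rad/s.

ω₂ ≈ 7.48 rad/s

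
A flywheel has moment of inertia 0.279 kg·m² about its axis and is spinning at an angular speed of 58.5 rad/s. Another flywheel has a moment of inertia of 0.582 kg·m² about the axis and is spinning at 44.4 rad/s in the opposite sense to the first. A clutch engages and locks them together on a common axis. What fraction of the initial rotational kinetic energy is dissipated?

The coupling torques are internal; angular momentum about the shared axis is conserved.
Taking A's sense as positive: L = (0.2790)(58.5) − (0.5820)(44.4) = -9.519 kg·m²·rad/s.
Combined I = 0.2790 + 0.5820 = 0.8610 kg·m².
ω_f = L / I = -9.519 / 0.8610 = -11.06 rad/s.
KE_i = ½ΣIω² = 1051 J; KE_f = ½(0.8610)(11.06)² = 52.62 J.
Fraction dissipated = (KE_i − KE_f)/KE_i = 0.9499.

fraction ≈ 0.950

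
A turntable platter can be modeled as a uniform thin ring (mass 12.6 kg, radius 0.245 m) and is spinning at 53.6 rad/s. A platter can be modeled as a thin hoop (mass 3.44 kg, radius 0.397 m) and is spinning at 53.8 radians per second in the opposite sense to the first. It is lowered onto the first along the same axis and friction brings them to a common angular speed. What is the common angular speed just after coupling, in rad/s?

No external torque acts about the common axis, so total angular momentum is conserved.
Moments of inertia: I_A = (12.6)(0.245)² = 0.7563 kg·m²; I_B = (3.44)(0.397)² = 0.5422 kg·m².
Taking A's sense as positive: L = (0.7563)(53.6) − (0.5422)(53.8) = 11.37 kg·m²·rad/s.
Combined I = 0.7563 + 0.5422 = 1.298 kg·m².
ω_f = L / I = 11.37 / 1.298 = 8.756 rad/s.

|ω_f| ≈ 8.76 rad/s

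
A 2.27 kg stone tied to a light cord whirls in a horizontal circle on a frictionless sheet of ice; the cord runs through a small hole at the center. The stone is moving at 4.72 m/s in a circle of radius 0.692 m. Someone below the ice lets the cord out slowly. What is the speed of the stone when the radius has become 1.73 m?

v₂ ≈ 1.89 m/s

Central (radial) force ⇒ zero torque about the center ⇒ m v r is constant.
v₂ = v₁ r₁ / r₂ = (4.72)(0.692) / (1.73) = 1.888 m/s.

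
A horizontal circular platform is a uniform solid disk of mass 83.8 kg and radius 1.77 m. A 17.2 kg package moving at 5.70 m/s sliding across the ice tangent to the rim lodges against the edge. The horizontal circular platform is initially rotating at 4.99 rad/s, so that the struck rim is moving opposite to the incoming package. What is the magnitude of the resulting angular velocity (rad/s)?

|ω_f| ≈ 2.60 rad/s

The axle reaction passes through the central axle and exerts no torque about it; angular momentum about the central axle is conserved through the impact.
I_p = ½(83.8)(1.77)² = 131.3 kg·m². Taking the sense of the package's angular momentum as positive, L_{package} = m v R = (17.2)(5.70)(1.77) = 173.5 kg·m²/s.
L_i = −I_p ω_p + m v R = −(131.3)(4.99) + 173.5 = -481.5 kg·m²/s.
After sticking, I_f = I_p + m R² = 131.3 + (17.2)(1.77)² = 185.2 kg·m².
ω_f = L_i / I_f = -481.5 / 185.2 = -2.601 rad/s.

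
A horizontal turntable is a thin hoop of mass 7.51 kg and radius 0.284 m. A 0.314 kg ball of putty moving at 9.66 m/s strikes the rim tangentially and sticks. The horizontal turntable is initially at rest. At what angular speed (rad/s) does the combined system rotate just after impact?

|ω_f| ≈ 1.37 rad/s

The axle reaction passes through the axle and exerts no torque about it; angular momentum about the axle is conserved through the impact.
I_p = (7.51)(0.284)² = 0.6057 kg·m². Taking the sense of the ball of putty's angular momentum as positive, L_{ball} = m v R = (0.314)(9.66)(0.284) = 0.8614 kg·m²/s.
L_i = 0 + 0.8614 = 0.8614 kg·m²/s.
After sticking, I_f = I_p + m R² = 0.6057 + (0.314)(0.284)² = 0.6311 kg·m².
ω_f = L_i / I_f = 0.8614 / 0.6311 = 1.365 rad/s.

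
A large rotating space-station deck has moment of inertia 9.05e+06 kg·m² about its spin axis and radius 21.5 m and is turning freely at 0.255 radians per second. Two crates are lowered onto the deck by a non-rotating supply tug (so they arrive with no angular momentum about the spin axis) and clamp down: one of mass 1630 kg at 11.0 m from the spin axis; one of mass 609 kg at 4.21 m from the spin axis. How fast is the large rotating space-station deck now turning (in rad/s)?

ω_f ≈ 0.249 rad/s

The added mass arrives with no angular momentum about the spin axis, and any external torque about the spin axis is negligible, so the system's angular momentum is conserved.
Added inertia Σmr² = (1630)(11.0)² + (609)(4.21)² = 2.080e+05 kg·m²; I_f = 9.050e+06 + 2.080e+05 = 9.258e+06 kg·m².
ω_f = I_p ω_i / I_f = (9.050e+06)(0.255) / 9.258e+06 = 0.2493 rad/s.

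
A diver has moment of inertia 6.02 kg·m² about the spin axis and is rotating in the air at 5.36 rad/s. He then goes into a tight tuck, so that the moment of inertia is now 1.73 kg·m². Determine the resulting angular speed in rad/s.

No external torque acts about the spin axis, so angular momentum is conserved.
ω₂ = I₁ω₁ / I₂ = (6.020)(5.36 rad/s) / (1.730) = 18.65 rad/s.

ω₂ ≈ 18.7 rad/s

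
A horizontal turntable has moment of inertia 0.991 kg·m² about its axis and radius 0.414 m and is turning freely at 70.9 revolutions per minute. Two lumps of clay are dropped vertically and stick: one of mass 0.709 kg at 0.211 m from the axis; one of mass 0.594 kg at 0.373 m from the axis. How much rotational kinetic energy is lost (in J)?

energy lost ≈ 2.82 J

No external torque acts about the axis; L_before = L_after.
Added inertia Σmr² = (0.709)(0.211)² + (0.594)(0.373)² = 0.1142 kg·m²; I_f = 0.9910 + 0.1142 = 1.105 kg·m².
ω_f = I_p ω_i / I_f = (0.9910)(70.9) / 1.105 = 63.57 rpm.
KE_i = ½(0.9910)(7.425 rad/s)² = 27.31 J; KE_f = ½(1.105)(6.657)² = 24.49 J.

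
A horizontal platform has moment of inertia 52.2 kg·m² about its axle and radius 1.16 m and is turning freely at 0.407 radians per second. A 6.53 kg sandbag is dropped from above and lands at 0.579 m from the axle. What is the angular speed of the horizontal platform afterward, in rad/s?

ω_f ≈ 0.391 rad/s

The added mass arrives with no angular momentum about the axle, and any external torque about the axle is negligible, so the system's angular momentum is conserved.
Added inertia Σmr² = (6.53)(0.579)² = 2.189 kg·m²; I_f = 52.20 + 2.189 = 54.39 kg·m².
ω_f = I_p ω_i / I_f = (52.20)(0.407) / 54.39 = 0.3906 rad/s.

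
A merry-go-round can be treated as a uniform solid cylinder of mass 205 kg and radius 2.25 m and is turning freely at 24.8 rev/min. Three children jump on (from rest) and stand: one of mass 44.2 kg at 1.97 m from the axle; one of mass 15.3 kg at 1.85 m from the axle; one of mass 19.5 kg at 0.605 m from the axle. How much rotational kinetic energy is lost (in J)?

energy lost ≈ 539 J

No external torque acts about the axle; L_before = L_after.
I_p = ½(205)(2.25)² = 518.9 kg·m².
Added inertia Σmr² = (44.2)(1.97)² + (15.3)(1.85)² + (19.5)(0.605)² = 231.0 kg·m²; I_f = 518.9 + 231.0 = 749.9 kg·m².
ω_f = I_p ω_i / I_f = (518.9)(24.8) / 749.9 = 17.16 rpm.
KE_i = ½(518.9)(2.597 rad/s)² = 1750 J; KE_f = ½(749.9)(1.797)² = 1211 J.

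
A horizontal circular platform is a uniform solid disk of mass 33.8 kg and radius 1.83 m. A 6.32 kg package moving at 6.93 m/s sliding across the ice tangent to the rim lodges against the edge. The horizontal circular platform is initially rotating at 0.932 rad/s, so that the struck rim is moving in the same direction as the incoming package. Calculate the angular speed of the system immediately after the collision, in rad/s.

About the central axle the impulsive forces during the collision are internal, so angular momentum about that axis is conserved.
I_p = ½(33.8)(1.83)² = 56.60 kg·m². Taking the sense of the package's angular momentum as positive, L_{package} = m v R = (6.32)(6.93)(1.83) = 80.15 kg·m²/s.
L_i = +I_p ω_p + m v R = +(56.60)(0.932) + 80.15 = 132.9 kg·m²/s.
After sticking, I_f = I_p + m R² = 56.60 + (6.32)(1.83)² = 77.76 kg·m².
ω_f = L_i / I_f = 132.9 / 77.76 = 1.709 rad/s.

|ω_f| ≈ 1.71 rad/s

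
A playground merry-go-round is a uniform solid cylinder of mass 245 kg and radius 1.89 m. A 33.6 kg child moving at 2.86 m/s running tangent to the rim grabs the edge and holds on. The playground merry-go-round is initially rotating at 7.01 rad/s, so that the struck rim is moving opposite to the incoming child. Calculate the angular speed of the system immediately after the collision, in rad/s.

About the axle the impulsive forces during the collision are internal, so angular momentum about that axis is conserved.
I_p = ½(245)(1.89)² = 437.6 kg·m². Taking the sense of the child's angular momentum as positive, L_{child} = m v R = (33.6)(2.86)(1.89) = 181.6 kg·m²/s.
L_i = −I_p ω_p + m v R = −(437.6)(7.01) + 181.6 = -2886 kg·m²/s.
After sticking, I_f = I_p + m R² = 437.6 + (33.6)(1.89)² = 557.6 kg·m².
ω_f = L_i / I_f = -2886 / 557.6 = -5.175 rad/s.

|ω_f| ≈ 5.18 rad/s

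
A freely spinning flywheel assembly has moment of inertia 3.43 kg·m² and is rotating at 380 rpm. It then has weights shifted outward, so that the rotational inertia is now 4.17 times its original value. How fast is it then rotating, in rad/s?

No external torque acts about the spin axis, so angular momentum is conserved.
I₂ = 4.17 × 3.43 = 14.30 kg·m².
ω₂ = I₁ω₁ / I₂ = (3.430)(380 rpm) / (14.30) = 91.13 rpm = 9.543 rad/s.

ω₂ ≈ 9.54 rad/s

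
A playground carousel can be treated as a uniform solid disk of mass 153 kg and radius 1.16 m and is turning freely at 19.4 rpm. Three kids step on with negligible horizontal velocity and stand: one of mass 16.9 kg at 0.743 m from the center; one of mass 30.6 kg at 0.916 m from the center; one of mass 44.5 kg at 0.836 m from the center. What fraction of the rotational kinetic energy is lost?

fraction ≈ 0.391

The added mass arrives with no angular momentum about the center, and any external torque about the center is negligible, so the system's angular momentum is conserved.
I_p = ½(153)(1.16)² = 102.9 kg·m².
Added inertia Σmr² = (16.9)(0.743)² + (30.6)(0.916)² + (44.5)(0.836)² = 66.11 kg·m²; I_f = 102.9 + 66.11 = 169.0 kg·m².
ω_f = I_p ω_i / I_f = (102.9)(19.4) / 169.0 = 11.81 rpm.
KE_i = ½(102.9)(2.032 rad/s)² = 212.4 J; KE_f = ½(169.0)(1.237)² = 129.4 J.
Fraction lost = 0.3911.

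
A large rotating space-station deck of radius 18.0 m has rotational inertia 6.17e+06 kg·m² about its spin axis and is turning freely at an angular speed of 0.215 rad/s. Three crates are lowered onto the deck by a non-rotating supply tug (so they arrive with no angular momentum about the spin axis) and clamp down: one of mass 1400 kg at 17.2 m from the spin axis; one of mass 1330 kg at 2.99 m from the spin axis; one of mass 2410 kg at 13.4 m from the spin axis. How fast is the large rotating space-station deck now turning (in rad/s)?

The added mass arrives with no angular momentum about the spin axis, and any external torque about the spin axis is negligible, so the system's angular momentum is conserved.
Added inertia Σmr² = (1400)(17.2)² + (1330)(2.99)² + (2410)(13.4)² = 8.588e+05 kg·m²; I_f = 6.170e+06 + 8.588e+05 = 7.029e+06 kg·m².
ω_f = I_p ω_i / I_f = (6.170e+06)(0.215) / 7.029e+06 = 0.1887 rad/s.

ω_f ≈ 0.189 rad/s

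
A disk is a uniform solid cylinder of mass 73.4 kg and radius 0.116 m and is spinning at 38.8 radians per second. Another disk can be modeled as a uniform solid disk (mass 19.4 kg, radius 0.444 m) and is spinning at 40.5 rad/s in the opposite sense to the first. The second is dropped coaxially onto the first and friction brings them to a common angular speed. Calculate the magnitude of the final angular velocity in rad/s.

|ω_f| ≈ 24.2 rad/s

No external torque acts about the common axis, so total angular momentum is conserved.
Moments of inertia: I_A = ½(73.4)(0.116)² = 0.4938 kg·m²; I_B = ½(19.4)(0.444)² = 1.912 kg·m².
Taking A's sense as positive: L = (0.4938)(38.8) − (1.912)(40.5) = -58.28 kg·m²·rad/s.
Combined I = 0.4938 + 1.912 = 2.406 kg·m².
ω_f = L / I = -58.28 / 2.406 = -24.22 rad/s.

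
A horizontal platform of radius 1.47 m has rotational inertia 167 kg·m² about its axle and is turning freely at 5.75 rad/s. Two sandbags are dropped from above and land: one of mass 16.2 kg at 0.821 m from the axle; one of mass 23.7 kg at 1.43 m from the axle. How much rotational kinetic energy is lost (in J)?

energy lost ≈ 724 J

No external torque acts about the axle; L_before = L_after.
Added inertia Σmr² = (16.2)(0.821)² + (23.7)(1.43)² = 59.38 kg·m²; I_f = 167.0 + 59.38 = 226.4 kg·m².
ω_f = I_p ω_i / I_f = (167.0)(5.75) / 226.4 = 4.242 rad/s.
KE_i = ½(167.0)(5.750 rad/s)² = 2761 J; KE_f = ½(226.4)(4.242)² = 2037 J.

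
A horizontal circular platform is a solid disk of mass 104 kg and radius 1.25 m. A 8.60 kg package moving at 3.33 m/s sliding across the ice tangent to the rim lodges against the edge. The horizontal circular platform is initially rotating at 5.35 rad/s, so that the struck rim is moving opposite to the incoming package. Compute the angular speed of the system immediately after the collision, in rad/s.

The axle reaction passes through the central axle and exerts no torque about it; angular momentum about the central axle is conserved through the impact.
I_p = ½(104)(1.25)² = 81.25 kg·m². Taking the sense of the package's angular momentum as positive, L_{package} = m v R = (8.60)(3.33)(1.25) = 35.80 kg·m²/s.
L_i = −I_p ω_p + m v R = −(81.25)(5.35) + 35.80 = -398.9 kg·m²/s.
After sticking, I_f = I_p + m R² = 81.25 + (8.60)(1.25)² = 94.69 kg·m².
ω_f = L_i / I_f = -398.9 / 94.69 = -4.213 rad/s.

|ω_f| ≈ 4.21 rad/s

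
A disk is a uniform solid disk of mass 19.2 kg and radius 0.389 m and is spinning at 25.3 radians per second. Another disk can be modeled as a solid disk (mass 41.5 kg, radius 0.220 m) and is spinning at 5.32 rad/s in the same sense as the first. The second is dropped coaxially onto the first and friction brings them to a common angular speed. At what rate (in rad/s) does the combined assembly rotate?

No external torque acts about the common axis, so total angular momentum is conserved.
Moments of inertia: I_A = ½(19.2)(0.389)² = 1.453 kg·m²; I_B = ½(41.5)(0.220)² = 1.004 kg·m².
Taking A's sense as positive: L = (1.453)(25.3) + (1.004)(5.32) = 42.10 kg·m²·rad/s.
Combined I = 1.453 + 1.004 = 2.457 kg·m².
ω_f = L / I = 42.10 / 2.457 = 17.13 rad/s.

|ω_f| ≈ 17.1 rad/s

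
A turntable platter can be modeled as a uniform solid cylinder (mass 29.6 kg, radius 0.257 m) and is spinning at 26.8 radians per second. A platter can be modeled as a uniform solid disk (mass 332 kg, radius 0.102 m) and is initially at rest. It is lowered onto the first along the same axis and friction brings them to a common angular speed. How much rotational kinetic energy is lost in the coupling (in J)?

ΔKE lost ≈ 224 J

No external torque acts about the common axis, so total angular momentum is conserved.
Moments of inertia: I_A = ½(29.6)(0.257)² = 0.9775 kg·m²; I_B = ½(332)(0.102)² = 1.727 kg·m².
Taking A's sense as positive: L = (0.9775)(26.8) = 26.20 kg·m²·rad/s.
Combined I = 0.9775 + 1.727 = 2.705 kg·m².
ω_f = L / I = 26.20 / 2.705 = 9.686 rad/s.
KE_i = ½ΣIω² = 351.0 J; KE_f = ½(2.705)(9.686)² = 126.9 J.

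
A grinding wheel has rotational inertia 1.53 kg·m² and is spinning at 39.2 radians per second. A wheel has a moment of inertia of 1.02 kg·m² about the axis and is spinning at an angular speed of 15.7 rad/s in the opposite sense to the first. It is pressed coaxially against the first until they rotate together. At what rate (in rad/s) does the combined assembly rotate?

No external torque acts about the common axis, so total angular momentum is conserved.
Taking A's sense as positive: L = (1.530)(39.2) − (1.020)(15.7) = 43.96 kg·m²·rad/s.
Combined I = 1.530 + 1.020 = 2.550 kg·m².
ω_f = L / I = 43.96 / 2.550 = 17.24 rad/s.

|ω_f| ≈ 17.2 rad/s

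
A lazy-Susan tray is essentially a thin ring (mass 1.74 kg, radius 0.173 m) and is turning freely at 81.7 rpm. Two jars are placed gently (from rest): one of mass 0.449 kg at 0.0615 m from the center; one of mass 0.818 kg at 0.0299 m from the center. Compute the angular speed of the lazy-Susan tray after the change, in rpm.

No external torque acts about the center; L_before = L_after.
I_p = (1.74)(0.173)² = 0.05208 kg·m².
Added inertia Σmr² = (0.449)(0.0615)² + (0.818)(0.0299)² = 0.002430 kg·m²; I_f = 0.05208 + 0.002430 = 0.05451 kg·m².
ω_f = I_p ω_i / I_f = (0.05208)(81.7) / 0.05451 = 78.06 rpm.

ω_f ≈ 78.1 rpm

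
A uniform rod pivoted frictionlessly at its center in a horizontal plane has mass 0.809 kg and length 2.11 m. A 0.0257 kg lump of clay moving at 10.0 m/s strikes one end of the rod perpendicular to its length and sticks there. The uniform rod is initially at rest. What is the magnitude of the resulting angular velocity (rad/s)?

|ω_f| ≈ 0.825 rad/s

The axle reaction passes through the pivot and exerts no torque about it; angular momentum about the pivot is conserved through the impact.
I_p = (1/12)(0.809)(2.11)² = 0.3001 kg·m². Taking the sense of the lump of clay's angular momentum as positive, L_{lump} = m v R = (0.0257)(10.0)(2.11/2) = 0.2711 kg·m²/s.
L_i = 0 + 0.2711 = 0.2711 kg·m²/s.
After sticking, I_f = I_p + m R² = 0.3001 + (0.0257)(2.11/2)² = 0.3288 kg·m².
ω_f = L_i / I_f = 0.2711 / 0.3288 = 0.8247 rad/s.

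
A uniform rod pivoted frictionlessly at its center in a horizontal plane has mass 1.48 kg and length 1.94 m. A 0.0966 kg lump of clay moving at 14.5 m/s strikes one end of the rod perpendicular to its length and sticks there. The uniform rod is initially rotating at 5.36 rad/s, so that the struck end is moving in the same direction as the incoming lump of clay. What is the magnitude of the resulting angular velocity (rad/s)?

|ω_f| ≈ 6.93 rad/s

The axle reaction passes through the pivot and exerts no torque about it; angular momentum about the pivot is conserved through the impact.
I_p = (1/12)(1.48)(1.94)² = 0.4642 kg·m². Taking the sense of the lump of clay's angular momentum as positive, L_{lump} = m v R = (0.0966)(14.5)(1.94/2) = 1.359 kg·m²/s.
L_i = +I_p ω_p + m v R = +(0.4642)(5.36) + 1.359 = 3.847 kg·m²/s.
After sticking, I_f = I_p + m R² = 0.4642 + (0.0966)(1.94/2)² = 0.5551 kg·m².
ω_f = L_i / I_f = 3.847 / 0.5551 = 6.930 rad/s.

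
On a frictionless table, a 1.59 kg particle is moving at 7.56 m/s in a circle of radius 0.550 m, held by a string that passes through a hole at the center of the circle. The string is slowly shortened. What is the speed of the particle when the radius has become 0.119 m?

The only horizontal force on the mass is along the cord (radial), so it exerts no torque about the hole and angular momentum m v r is conserved.
v₂ = v₁ r₁ / r₂ = (7.56)(0.550) / (0.119) = 34.94 m/s.

v₂ ≈ 34.9 m/s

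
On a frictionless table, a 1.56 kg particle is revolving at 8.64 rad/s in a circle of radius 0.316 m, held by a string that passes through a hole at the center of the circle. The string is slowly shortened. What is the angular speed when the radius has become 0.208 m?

ω₂ ≈ 19.9 rad/s

No torque about the axis ⇒ m r₁² ω₁ = m r₂² ω₂.
ω₂ = ω₁ (r₁/r₂)² = (8.64)(0.316/0.208)² = 19.94 rad/s.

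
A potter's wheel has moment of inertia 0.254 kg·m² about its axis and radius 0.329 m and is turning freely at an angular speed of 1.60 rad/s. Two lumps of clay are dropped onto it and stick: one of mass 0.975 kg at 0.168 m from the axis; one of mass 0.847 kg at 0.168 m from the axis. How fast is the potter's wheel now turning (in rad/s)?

The added mass arrives with no angular momentum about the axis, and any external torque about the axis is negligible, so the system's angular momentum is conserved.
Added inertia Σmr² = (0.975)(0.168)² + (0.847)(0.168)² = 0.05142 kg·m²; I_f = 0.2540 + 0.05142 = 0.3054 kg·m².
ω_f = I_p ω_i / I_f = (0.2540)(1.60) / 0.3054 = 1.331 rad/s.

ω_f ≈ 1.33 rad/s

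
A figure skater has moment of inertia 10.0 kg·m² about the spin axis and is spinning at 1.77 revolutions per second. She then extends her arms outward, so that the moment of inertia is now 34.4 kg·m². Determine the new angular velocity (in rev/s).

With no external torque about the axis, L is conserved: I₁ω₁ = I₂ω₂.
ω₂ = I₁ω₁ / I₂ = (10.00)(1.77 rev/s) / (34.40) = 0.5145 rev/s.

ω₂ ≈ 0.515 rev/s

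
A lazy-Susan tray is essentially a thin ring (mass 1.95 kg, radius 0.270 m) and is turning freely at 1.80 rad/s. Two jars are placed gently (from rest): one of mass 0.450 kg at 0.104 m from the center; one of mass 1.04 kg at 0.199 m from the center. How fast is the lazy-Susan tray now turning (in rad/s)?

ω_f ≈ 1.36 rad/s

No external torque acts about the center; L_before = L_after.
I_p = (1.95)(0.270)² = 0.1422 kg·m².
Added inertia Σmr² = (0.450)(0.104)² + (1.04)(0.199)² = 0.04605 kg·m²; I_f = 0.1422 + 0.04605 = 0.1882 kg·m².
ω_f = I_p ω_i / I_f = (0.1422)(1.80) / 0.1882 = 1.360 rad/s.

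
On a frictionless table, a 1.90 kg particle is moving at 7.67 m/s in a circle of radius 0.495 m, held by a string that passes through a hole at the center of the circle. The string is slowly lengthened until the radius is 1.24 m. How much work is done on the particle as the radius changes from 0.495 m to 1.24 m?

The only horizontal force on the mass is along the cord (radial), so it exerts no torque about the hole and angular momentum m v r is conserved.
v₂ = v₁ r₁ / r₂ = (7.67)(0.495) / (1.24) = 3.062 m/s.
W = ΔKE = ½m(v₂² − v₁²) = -46.98 J.

W ≈ -47.0 J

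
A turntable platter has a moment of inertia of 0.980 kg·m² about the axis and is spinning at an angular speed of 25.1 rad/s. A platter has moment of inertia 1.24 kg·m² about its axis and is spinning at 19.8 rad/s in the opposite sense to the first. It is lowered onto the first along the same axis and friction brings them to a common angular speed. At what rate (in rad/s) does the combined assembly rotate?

The coupling torques are internal; angular momentum about the shared axis is conserved.
Taking A's sense as positive: L = (0.9800)(25.1) − (1.240)(19.8) = 0.04600 kg·m²·rad/s.
Combined I = 0.9800 + 1.240 = 2.220 kg·m².
ω_f = L / I = 0.04600 / 2.220 = 0.02072 rad/s.

|ω_f| ≈ 0.0207 rad/s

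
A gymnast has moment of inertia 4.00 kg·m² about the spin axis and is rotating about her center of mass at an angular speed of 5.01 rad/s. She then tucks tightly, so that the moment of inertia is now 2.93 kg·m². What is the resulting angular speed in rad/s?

ω₂ ≈ 6.84 rad/s

With no external torque about the axis, L is conserved: I₁ω₁ = I₂ω₂.
ω₂ = I₁ω₁ / I₂ = (4.000)(5.01 rad/s) / (2.930) = 6.840 rad/s.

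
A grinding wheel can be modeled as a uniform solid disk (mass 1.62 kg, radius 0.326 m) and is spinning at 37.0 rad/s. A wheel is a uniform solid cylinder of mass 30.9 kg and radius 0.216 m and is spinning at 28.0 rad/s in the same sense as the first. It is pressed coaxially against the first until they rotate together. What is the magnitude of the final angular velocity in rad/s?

No external torque acts about the common axis, so total angular momentum is conserved.
Moments of inertia: I_A = ½(1.62)(0.326)² = 0.08608 kg·m²; I_B = ½(30.9)(0.216)² = 0.7208 kg·m².
Taking A's sense as positive: L = (0.08608)(37.0) + (0.7208)(28.0) = 23.37 kg·m²·rad/s.
Combined I = 0.08608 + 0.7208 = 0.8069 kg·m².
ω_f = L / I = 23.37 / 0.8069 = 28.96 rad/s.

|ω_f| ≈ 29.0 rad/s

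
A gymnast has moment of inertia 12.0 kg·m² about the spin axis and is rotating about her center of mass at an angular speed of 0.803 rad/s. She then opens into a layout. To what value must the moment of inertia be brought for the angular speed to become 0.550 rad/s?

No external torque acts about the spin axis, so angular momentum is conserved.
I₂ = I₁ω₁ / ω₂ = (12.0)(0.803) / (0.550) = 17.52 kg·m².

I₂ ≈ 17.5 kg·m²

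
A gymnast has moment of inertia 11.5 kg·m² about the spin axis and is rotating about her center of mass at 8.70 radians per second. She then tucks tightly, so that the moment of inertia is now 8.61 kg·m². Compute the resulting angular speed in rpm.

ω₂ ≈ 111 rpm

Angular momentum about the spin axis is conserved since the torque about it is zero.
ω₂ = I₁ω₁ / I₂ = (11.50)(8.70 rad/s) / (8.610) = 11.62 rad/s = 111.0 rpm.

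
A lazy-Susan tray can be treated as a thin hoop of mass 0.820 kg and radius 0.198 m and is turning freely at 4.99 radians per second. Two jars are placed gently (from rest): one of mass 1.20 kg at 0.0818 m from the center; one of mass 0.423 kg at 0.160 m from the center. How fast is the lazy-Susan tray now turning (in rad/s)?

ω_f ≈ 3.15 rad/s

The added mass arrives with no angular momentum about the center, and any external torque about the center is negligible, so the system's angular momentum is conserved.
I_p = (0.820)(0.198)² = 0.03215 kg·m².
Added inertia Σmr² = (1.20)(0.0818)² + (0.423)(0.160)² = 0.01886 kg·m²; I_f = 0.03215 + 0.01886 = 0.05101 kg·m².
ω_f = I_p ω_i / I_f = (0.03215)(4.99) / 0.05101 = 3.145 rad/s.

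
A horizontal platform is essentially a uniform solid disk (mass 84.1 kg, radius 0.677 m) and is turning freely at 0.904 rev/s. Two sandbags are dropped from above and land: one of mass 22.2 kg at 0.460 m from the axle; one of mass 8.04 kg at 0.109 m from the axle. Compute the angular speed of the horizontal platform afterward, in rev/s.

ω_f ≈ 0.724 rev/s

The added mass arrives with no angular momentum about the axle, and any external torque about the axle is negligible, so the system's angular momentum is conserved.
I_p = ½(84.1)(0.677)² = 19.27 kg·m².
Added inertia Σmr² = (22.2)(0.460)² + (8.04)(0.109)² = 4.793 kg·m²; I_f = 19.27 + 4.793 = 24.07 kg·m².
ω_f = I_p ω_i / I_f = (19.27)(0.904) / 24.07 = 0.7240 rev/s.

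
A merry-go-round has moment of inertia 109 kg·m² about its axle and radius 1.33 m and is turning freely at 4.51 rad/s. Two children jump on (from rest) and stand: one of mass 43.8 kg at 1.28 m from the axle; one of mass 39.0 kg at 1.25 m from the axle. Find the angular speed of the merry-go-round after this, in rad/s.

No external torque acts about the axle; L_before = L_after.
Added inertia Σmr² = (43.8)(1.28)² + (39.0)(1.25)² = 132.7 kg·m²; I_f = 109.0 + 132.7 = 241.7 kg·m².
ω_f = I_p ω_i / I_f = (109.0)(4.51) / 241.7 = 2.034 rad/s.

ω_f ≈ 2.03 rad/s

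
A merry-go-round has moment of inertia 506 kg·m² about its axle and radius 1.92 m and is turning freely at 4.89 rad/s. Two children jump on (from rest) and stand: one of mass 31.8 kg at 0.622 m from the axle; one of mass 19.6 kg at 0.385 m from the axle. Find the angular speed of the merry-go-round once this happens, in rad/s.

No external torque acts about the axle; L_before = L_after.
Added inertia Σmr² = (31.8)(0.622)² + (19.6)(0.385)² = 15.21 kg·m²; I_f = 506.0 + 15.21 = 521.2 kg·m².
ω_f = I_p ω_i / I_f = (506.0)(4.89) / 521.2 = 4.747 rad/s.

ω_f ≈ 4.75 rad/s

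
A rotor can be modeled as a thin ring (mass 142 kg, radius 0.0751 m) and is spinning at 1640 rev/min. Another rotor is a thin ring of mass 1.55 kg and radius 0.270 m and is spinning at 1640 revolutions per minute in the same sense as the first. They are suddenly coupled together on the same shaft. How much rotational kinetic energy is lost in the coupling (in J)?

ΔKE lost ≈ -5.46e-12 J

The coupling torques are internal; angular momentum about the shared axis is conserved.
Moments of inertia: I_A = (142)(0.0751)² = 0.8009 kg·m²; I_B = (1.55)(0.270)² = 0.1130 kg·m².
Taking A's sense as positive: L = (0.8009)(1640) + (0.1130)(1640) = 1499 kg·m²·rpm.
Combined I = 0.8009 + 0.1130 = 0.9139 kg·m².
ω_f = L / I = 1499 / 0.9139 = 1640 rpm.
KE_i = ½ΣIω² = 13480 J; KE_f = ½(0.9139)(171.7)² = 13480 J.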